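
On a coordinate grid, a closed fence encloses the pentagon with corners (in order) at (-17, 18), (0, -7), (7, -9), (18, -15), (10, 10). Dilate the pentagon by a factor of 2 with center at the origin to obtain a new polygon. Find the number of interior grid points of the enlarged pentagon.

The shoelace formula gives twice the area as |((-17)·(-7) − 0·18) + (0·(-9) − 7·(-7)) + (7·(-15) − 18·(-9)) + (18·10 − 10·(-15)) + (10·18 − (-17)·10)| = 905, so the area is 905/2.
Summing gcd(|Δx|,|Δy|) over the edges gives the boundary count: gcd(17,25) + gcd(7,2) + gcd(11,6) + gcd(8,25) + gcd(27,8) = 1+1+1+1+1 = 5.
Scaling by 2 multiplies the area by 2² = 4 (so the new area is 1810) and multiplies the boundary lattice-point count by 2, giving 10.
By Pick's theorem, the interior count of the dilated polygon is 1810 − 10/2 + 1 = 1806.

1806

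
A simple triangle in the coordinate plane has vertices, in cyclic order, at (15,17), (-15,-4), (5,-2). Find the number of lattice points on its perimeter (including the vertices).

Along each edge there are gcd(|Δx|,|Δy|)+1 lattice points, so counting each shared vertex once the boundary has gcd(30,21) + gcd(20,2) + gcd(10,19) = 3+2+1 = 6.

6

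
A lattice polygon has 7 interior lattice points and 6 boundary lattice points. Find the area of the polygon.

9

By Pick's theorem, A = I + B/2 − 1 = 7 + 6/2 − 1 = 9.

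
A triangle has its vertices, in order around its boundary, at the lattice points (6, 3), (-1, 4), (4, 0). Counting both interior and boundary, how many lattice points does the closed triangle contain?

14

The shoelace formula gives twice the area as |(6·4 − (-1)·3) + ((-1)·0 − 4·4) + (4·3 − 6·0)| = 23, so the area is 11.5.
Summing gcd(|Δx|,|Δy|) over the edges gives the boundary count: gcd(7,1) + gcd(5,4) + gcd(2,3) = 1+1+1 = 3.
Pick's theorem gives I = A − B/2 + 1 = 11.5 − 3/2 + 1 = 11, so the closed region contains I + B = 11 + 3 = 14 lattice points.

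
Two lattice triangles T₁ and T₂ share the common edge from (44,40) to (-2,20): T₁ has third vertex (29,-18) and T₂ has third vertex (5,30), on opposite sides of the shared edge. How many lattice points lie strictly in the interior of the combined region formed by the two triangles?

The union is the simple quadrilateral with vertices (44,40), (29,-18), (-2,20), (5,30) in order.
The shoelace formula gives twice the area as |[44·(-18) − 29·40] + [29·20 − (-2)·(-18)] + [(-2)·30 − 5·20] + [5·40 − 44·30]| = 2688, so the area is 1344.
Along each edge there are gcd(|Δx|,|Δy|)+1 lattice points, so counting each shared vertex once the boundary has gcd(15,58) + gcd(31,38) + gcd(7,10) + gcd(39,10) = 1+1+1+1 = 4.
By Pick's theorem I = A − B/2 + 1 = 1344 − 4/2 + 1 = 1343.

1343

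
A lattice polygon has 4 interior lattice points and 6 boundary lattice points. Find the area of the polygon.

6

By Pick's theorem, A = I + B/2 − 1 = 4 + 6/2 − 1 = 6.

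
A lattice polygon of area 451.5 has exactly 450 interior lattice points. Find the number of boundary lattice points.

5

Pick's theorem gives A = I + B/2 − 1, so B = 2(A − I + 1) = 2(451.5 − 450 + 1) = 5.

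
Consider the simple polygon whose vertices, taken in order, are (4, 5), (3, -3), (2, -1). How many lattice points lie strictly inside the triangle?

4

By the shoelace formula, twice the signed area is |[4·(-3) − 3·5] + [3·(-1) − 2·(-3)] + [2·5 − 4·(-1)]| = 10, so the area is 5.
Along each edge there are gcd(|Δx|,|Δy|)+1 lattice points, so counting each shared vertex once the boundary has gcd(1,8) + gcd(1,2) + gcd(2,6) = 1+1+2 = 4.
By Pick's theorem A = I + B/2 − 1, so I = 5 − 4/2 + 1 = 4.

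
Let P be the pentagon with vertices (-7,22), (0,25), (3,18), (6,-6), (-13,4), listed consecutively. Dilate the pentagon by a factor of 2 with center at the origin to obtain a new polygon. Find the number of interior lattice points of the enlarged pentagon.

The shoelace formula gives twice the area as |[(-7)·25 − 0·22] + [0·18 − 3·25] + [3·(-6) − 6·18] + [6·4 − (-13)·(-6)] + [(-13)·22 − (-7)·4]| = 688, so the area is 344.
The number of boundary lattice points is Σ gcd(|Δx|,|Δy|) = gcd(7,3) + gcd(3,7) + gcd(3,24) + gcd(19,10) + gcd(6,18) = 1+1+3+1+6 = 12.
Scaling by 2 multiplies the area by 2² = 4 (so the new area is 1376) and multiplies the boundary lattice-point count by 2, giving 24.
By Pick's theorem, the interior count of the dilated polygon is 1376 − 24/2 + 1 = 1365.

1365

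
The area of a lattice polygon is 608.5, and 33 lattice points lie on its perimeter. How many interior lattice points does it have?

From Pick's theorem, I = A − B/2 + 1 = 608.5 − 33/2 + 1 = 593.

593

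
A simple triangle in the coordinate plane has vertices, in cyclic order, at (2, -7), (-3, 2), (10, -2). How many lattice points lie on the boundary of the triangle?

3

The number of boundary lattice points is Σ gcd(|Δx|,|Δy|) = gcd(5,9) + gcd(13,4) + gcd(8,5) = 1+1+1 = 3.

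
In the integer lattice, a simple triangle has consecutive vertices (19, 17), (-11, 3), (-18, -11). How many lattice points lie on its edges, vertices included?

10

Summing gcd(|Δx|,|Δy|) over the edges gives the boundary count: gcd(30,14) + gcd(7,14) + gcd(37,28) = 2+7+1 = 10.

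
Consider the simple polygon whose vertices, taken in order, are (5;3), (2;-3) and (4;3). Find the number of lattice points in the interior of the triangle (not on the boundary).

1

By the shoelace formula, twice the signed area is |[5·(-3) − 2·3] + [2·3 − 4·(-3)] + [4·3 − 5·3]| = 6, so the area is 3.
Along each edge there are gcd(|Δx|,|Δy|)+1 lattice points, so counting each shared vertex once the boundary has gcd(3,6) + gcd(2,6) + gcd(1,0) = 3+2+1 = 6.
Pick's theorem gives I = A − B/2 + 1 = 3 − 6/2 + 1 = 1.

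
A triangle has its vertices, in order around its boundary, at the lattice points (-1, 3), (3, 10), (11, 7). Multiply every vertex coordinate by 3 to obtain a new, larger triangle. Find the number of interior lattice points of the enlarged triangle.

298

By the shoelace formula, twice the signed area is |[(-1)·10 − 3·3] + [3·7 − 11·10] + [11·3 − (-1)·7]| = 68, so the area is 34.
Along each edge there are gcd(|Δx|,|Δy|)+1 lattice points, so counting each shared vertex once the boundary has gcd(4,7) + gcd(8,3) + gcd(12,4) = 1+1+4 = 6.
Scaling by 3 multiplies the area by 3² = 9 (so the new area is 306) and multiplies the boundary lattice-point count by 3, giving 18.
By Pick's theorem, the interior count of the dilated polygon is 306 − 18/2 + 1 = 298.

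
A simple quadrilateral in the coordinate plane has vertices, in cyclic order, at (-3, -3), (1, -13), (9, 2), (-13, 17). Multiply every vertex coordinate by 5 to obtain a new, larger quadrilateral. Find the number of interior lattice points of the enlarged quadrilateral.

5341

By the shoelace formula, twice the signed area is |((-3)·(-13) − 1·(-3)) + (1·2 − 9·(-13)) + (9·17 − (-13)·2) + ((-13)·(-3) − (-3)·17)| = 430, so the area is 215.
The number of boundary lattice points is Σ gcd(|Δx|,|Δy|) = gcd(4,10) + gcd(8,15) + gcd(22,15) + gcd(10,20) = 2+1+1+10 = 14.
Scaling by 5 multiplies the area by 5² = 25 (so the new area is 5375) and multiplies the boundary lattice-point count by 5, giving 70.
By Pick's theorem, the interior count of the dilated polygon is 5375 − 70/2 + 1 = 5341.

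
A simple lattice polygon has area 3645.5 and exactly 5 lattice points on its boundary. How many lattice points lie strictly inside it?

From Pick's theorem, I = A − B/2 + 1 = 3645.5 − 5/2 + 1 = 3644.

3644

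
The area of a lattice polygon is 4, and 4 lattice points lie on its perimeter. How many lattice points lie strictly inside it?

3

Pick's theorem A = I + B/2 − 1 rearranges to I = A − B/2 + 1 = 4 − 4/2 + 1 = 3.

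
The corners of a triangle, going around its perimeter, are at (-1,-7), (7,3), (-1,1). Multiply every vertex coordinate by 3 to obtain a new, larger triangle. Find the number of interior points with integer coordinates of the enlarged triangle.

271

By the shoelace formula, twice the signed area is |[(-1)·3 − 7·(-7)] + [7·1 − (-1)·3] + [(-1)·(-7) − (-1)·1]| = 64, so the area is 32.
Along each edge there are gcd(|Δx|,|Δy|)+1 lattice points, so counting each shared vertex once the boundary has gcd(8,10) + gcd(8,2) + gcd(0,8) = 2+2+8 = 12.
Scaling by 3 multiplies the area by 3² = 9 (so the new area is 288) and multiplies the boundary lattice-point count by 3, giving 36.
By Pick's theorem, the interior count of the dilated polygon is 288 − 36/2 + 1 = 271.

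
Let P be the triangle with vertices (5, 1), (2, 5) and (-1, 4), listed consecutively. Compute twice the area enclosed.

The shoelace formula gives twice the area as |[5·5 − 2·1] + [2·4 − (-1)·5] + [(-1)·1 − 5·4]| = 15, so the area is 7.5.

15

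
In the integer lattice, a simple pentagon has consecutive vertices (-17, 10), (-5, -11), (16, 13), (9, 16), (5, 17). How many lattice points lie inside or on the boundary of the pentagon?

The shoelace formula gives twice the area as |((-17)·(-11) − (-5)·10) + ((-5)·13 − 16·(-11)) + (16·16 − 9·13) + (9·17 − 5·16) + (5·10 − (-17)·17)| = 899, so the area is 899/2.
Summing gcd(|Δx|,|Δy|) over the edges gives the boundary count: gcd(12,21) + gcd(21,24) + gcd(7,3) + gcd(4,1) + gcd(22,7) = 3+3+1+1+1 = 9.
Pick's theorem gives I = A − B/2 + 1 = 899/2 − 9/2 + 1 = 446, so the closed region contains I + B = 446 + 9 = 455 lattice points.

455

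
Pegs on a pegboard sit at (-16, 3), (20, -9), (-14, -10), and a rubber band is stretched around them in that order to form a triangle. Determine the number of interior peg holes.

By the shoelace formula, twice the signed area is |((-16)·(-9) − 20·3) + (20·(-10) − (-14)·(-9)) + ((-14)·3 − (-16)·(-10))| = 444, so the area is 222.
Summing gcd(|Δx|,|Δy|) over the edges gives the boundary count: gcd(36,12) + gcd(34,1) + gcd(2,13) = 12+1+1 = 14.
By Pick's theorem A = I + B/2 − 1, so I = 222 − 14/2 + 1 = 216.

216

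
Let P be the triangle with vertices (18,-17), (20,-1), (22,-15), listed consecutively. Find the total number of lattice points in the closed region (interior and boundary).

By the shoelace formula, twice the signed area is |(18·(-1) − 20·(-17)) + (20·(-15) − 22·(-1)) + (22·(-17) − 18·(-15))| = 60, so the area is 30.
The number of boundary lattice points is Σ gcd(|Δx|,|Δy|) = gcd(2,16) + gcd(2,14) + gcd(4,2) = 2+2+2 = 6.
Pick's theorem gives I = A − B/2 + 1 = 30 − 6/2 + 1 = 28, so the closed region contains I + B = 28 + 6 = 34 lattice points.

34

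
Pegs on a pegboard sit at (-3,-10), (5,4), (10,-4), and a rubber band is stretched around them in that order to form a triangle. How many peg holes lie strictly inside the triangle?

By the shoelace formula, twice the signed area is |[(-3)·4 − 5·(-10)] + [5·(-4) − 10·4] + [10·(-10) − (-3)·(-4)]| = 134, so the area is 67.
Along each edge there are gcd(|Δx|,|Δy|)+1 lattice points, so counting each shared vertex once the boundary has gcd(8,14) + gcd(5,8) + gcd(13,6) = 2+1+1 = 4.
By Pick's theorem A = I + B/2 − 1, so I = 67 − 4/2 + 1 = 66.

66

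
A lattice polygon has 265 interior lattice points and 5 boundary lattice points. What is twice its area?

533

Pick's theorem states A = I + B/2 − 1, so A = 265 + 5/2 − 1 = 533/2.
Hence 2A = 533.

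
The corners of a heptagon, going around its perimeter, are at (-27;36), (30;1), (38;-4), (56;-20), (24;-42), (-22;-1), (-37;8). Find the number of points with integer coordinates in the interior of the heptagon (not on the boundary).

The shoelace formula gives twice the area as |((-27)·1 − 30·36) + (30·(-4) − 38·1) + (38·(-20) − 56·(-4)) + (56·(-42) − 24·(-20)) + (24·(-1) − (-22)·(-42)) + ((-22)·8 − (-37)·(-1)) + ((-37)·36 − (-27)·8)| = 5950, so the area is 2975.
Summing gcd(|Δx|,|Δy|) over the edges gives the boundary count: gcd(57,35) + gcd(8,5) + gcd(18,16) + gcd(32,22) + gcd(46,41) + gcd(15,9) + gcd(10,28) = 1+1+2+2+1+3+2 = 12.
By Pick's theorem A = I + B/2 − 1, so I = 2975 − 12/2 + 1 = 2970.

2970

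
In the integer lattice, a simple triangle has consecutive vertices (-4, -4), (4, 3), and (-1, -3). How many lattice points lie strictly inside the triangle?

Using the shoelace formula, 2A = |((-4)·3 − 4·(-4)) + (4·(-3) − (-1)·3) + ((-1)·(-4) − (-4)·(-3))| = 13, so the area is 13/2.
The number of boundary lattice points is Σ gcd(|Δx|,|Δy|) = gcd(8,7) + gcd(5,6) + gcd(3,1) = 1+1+1 = 3.
By Pick's theorem A = I + B/2 − 1, so I = 13/2 − 3/2 + 1 = 6.

6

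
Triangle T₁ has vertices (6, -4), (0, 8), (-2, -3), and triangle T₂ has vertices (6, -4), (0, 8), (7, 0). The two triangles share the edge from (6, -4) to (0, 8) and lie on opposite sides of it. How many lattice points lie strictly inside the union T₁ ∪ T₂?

The union is the simple quadrilateral with vertices (6, -4), (-2, -3), (0, 8), (7, 0) in order.
By the shoelace formula, twice the signed area is |[6·(-3) − (-2)·(-4)] + [(-2)·8 − 0·(-3)] + [0·0 − 7·8] + [7·(-4) − 6·0]| = 126, so the area is 63.
Summing gcd(|Δx|,|Δy|) over the edges gives the boundary count: gcd(8,1) + gcd(2,11) + gcd(7,8) + gcd(1,4) = 1+1+1+1 = 4.
By Pick's theorem I = A − B/2 + 1 = 63 − 4/2 + 1 = 62.

62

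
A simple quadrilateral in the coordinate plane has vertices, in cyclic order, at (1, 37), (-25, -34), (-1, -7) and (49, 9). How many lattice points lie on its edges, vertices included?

The number of boundary lattice points is Σ gcd(|Δx|,|Δy|) = gcd(26,71) + gcd(24,27) + gcd(50,16) + gcd(48,28) = 1+3+2+4 = 10.

10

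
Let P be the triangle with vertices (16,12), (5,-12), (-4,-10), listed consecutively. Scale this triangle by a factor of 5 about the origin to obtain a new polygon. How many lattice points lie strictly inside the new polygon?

2966

The shoelace formula gives twice the area as |[16·(-12) − 5·12] + [5·(-10) − (-4)·(-12)] + [(-4)·12 − 16·(-10)]| = 238, so the area is 119.
Summing gcd(|Δx|,|Δy|) over the edges gives the boundary count: gcd(11,24) + gcd(9,2) + gcd(20,22) = 1+1+2 = 4.
Scaling by 5 multiplies the area by 5² = 25 (so the new area is 2975) and multiplies the boundary lattice-point count by 5, giving 20.
By Pick's theorem, the interior count of the dilated polygon is 2975 − 20/2 + 1 = 2966.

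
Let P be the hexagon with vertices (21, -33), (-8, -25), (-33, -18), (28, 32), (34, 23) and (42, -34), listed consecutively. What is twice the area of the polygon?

By the shoelace formula, twice the signed area is |(21·(-25) − (-8)·(-33)) + ((-8)·(-18) − (-33)·(-25)) + ((-33)·32 − 28·(-18)) + (28·23 − 34·32) + (34·(-34) − 42·23) + (42·(-33) − 21·(-34))| = 5260, so the area is 2630.

5260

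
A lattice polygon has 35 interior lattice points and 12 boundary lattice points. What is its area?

Pick's theorem states A = I + B/2 − 1, so A = 35 + 12/2 − 1 = 40.

40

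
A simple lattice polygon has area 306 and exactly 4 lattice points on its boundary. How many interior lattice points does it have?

Pick's theorem A = I + B/2 − 1 rearranges to I = A − B/2 + 1 = 306 − 4/2 + 1 = 305.

305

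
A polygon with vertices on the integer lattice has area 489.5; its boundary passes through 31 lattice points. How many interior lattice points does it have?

475

Pick's theorem A = I + B/2 − 1 rearranges to I = A − B/2 + 1 = 489.5 − 31/2 + 1 = 475.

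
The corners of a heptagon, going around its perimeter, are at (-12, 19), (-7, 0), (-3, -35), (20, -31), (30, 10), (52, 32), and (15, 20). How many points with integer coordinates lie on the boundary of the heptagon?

28

Summing gcd(|Δx|,|Δy|) over the edges gives the boundary count: gcd(5,19) + gcd(4,35) + gcd(23,4) + gcd(10,41) + gcd(22,22) + gcd(37,12) + gcd(27,1) = 1+1+1+1+22+1+1 = 28.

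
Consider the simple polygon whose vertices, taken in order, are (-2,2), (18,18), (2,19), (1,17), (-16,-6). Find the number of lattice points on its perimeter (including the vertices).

The number of boundary lattice points is Σ gcd(|Δx|,|Δy|) = gcd(20,16) + gcd(16,1) + gcd(1,2) + gcd(17,23) + gcd(14,8) = 4+1+1+1+2 = 9.

9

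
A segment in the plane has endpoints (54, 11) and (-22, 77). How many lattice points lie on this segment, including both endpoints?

The number of lattice points on a segment between lattice points is gcd(|Δx|,|Δy|) + 1 = gcd(76,66) + 1 = 2 + 1 = 3.

3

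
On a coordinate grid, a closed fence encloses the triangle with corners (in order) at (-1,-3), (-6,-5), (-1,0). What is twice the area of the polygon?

15

Using the shoelace formula, 2A = |[(-1)·(-5) − (-6)·(-3)] + [(-6)·0 − (-1)·(-5)] + [(-1)·(-3) − (-1)·0]| = 15, so the area is 15/2.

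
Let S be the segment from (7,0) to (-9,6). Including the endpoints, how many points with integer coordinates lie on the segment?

The number of lattice points on a segment between lattice points is gcd(|Δx|,|Δy|) + 1 = gcd(16,6) + 1 = 2 + 1 = 3.

3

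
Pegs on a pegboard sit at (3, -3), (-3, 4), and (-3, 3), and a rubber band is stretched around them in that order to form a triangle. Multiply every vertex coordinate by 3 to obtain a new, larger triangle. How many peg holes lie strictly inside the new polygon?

16

Using the shoelace formula, 2A = |[3·4 − (-3)·(-3)] + [(-3)·3 − (-3)·4] + [(-3)·(-3) − 3·3]| = 6, so the area is 3.
The number of boundary lattice points is Σ gcd(|Δx|,|Δy|) = gcd(6,7) + gcd(0,1) + gcd(6,6) = 1+1+6 = 8.
Scaling by 3 multiplies the area by 3² = 9 (so the new area is 27) and multiplies the boundary lattice-point count by 3, giving 24.
By Pick's theorem, the interior count of the dilated polygon is 27 − 24/2 + 1 = 16.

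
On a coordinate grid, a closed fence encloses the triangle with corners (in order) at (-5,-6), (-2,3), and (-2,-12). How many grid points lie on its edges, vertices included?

The number of boundary lattice points is Σ gcd(|Δx|,|Δy|) = gcd(3,9) + gcd(0,15) + gcd(3,6) = 3+15+3 = 21.

21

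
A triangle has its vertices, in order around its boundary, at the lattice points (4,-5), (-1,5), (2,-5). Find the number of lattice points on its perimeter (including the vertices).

8

Summing gcd(|Δx|,|Δy|) over the edges gives the boundary count: gcd(5,10) + gcd(3,10) + gcd(2,0) = 5+1+2 = 8.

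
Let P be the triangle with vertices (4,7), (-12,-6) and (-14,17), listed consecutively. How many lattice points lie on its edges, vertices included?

4

The number of boundary lattice points is Σ gcd(|Δx|,|Δy|) = gcd(16,13) + gcd(2,23) + gcd(18,10) = 1+1+2 = 4.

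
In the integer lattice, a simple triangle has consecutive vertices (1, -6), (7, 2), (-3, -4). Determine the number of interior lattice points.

20

Using the shoelace formula, 2A = |(1·2 − 7·(-6)) + (7·(-4) − (-3)·2) + ((-3)·(-6) − 1·(-4))| = 44, so the area is 22.
Along each edge there are gcd(|Δx|,|Δy|)+1 lattice points, so counting each shared vertex once the boundary has gcd(6,8) + gcd(10,6) + gcd(4,2) = 2+2+2 = 6.
By Pick's theorem A = I + B/2 − 1, so I = 22 − 6/2 + 1 = 20.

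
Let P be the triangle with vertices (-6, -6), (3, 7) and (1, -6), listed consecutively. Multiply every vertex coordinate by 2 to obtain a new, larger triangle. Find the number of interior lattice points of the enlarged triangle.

174

By the shoelace formula, twice the signed area is |[(-6)·7 − 3·(-6)] + [3·(-6) − 1·7] + [1·(-6) − (-6)·(-6)]| = 91, so the area is 91/2.
Summing gcd(|Δx|,|Δy|) over the edges gives the boundary count: gcd(9,13) + gcd(2,13) + gcd(7,0) = 1+1+7 = 9.
Scaling by 2 multiplies the area by 2² = 4 (so the new area is 182) and multiplies the boundary lattice-point count by 2, giving 18.
By Pick's theorem, the interior count of the dilated polygon is 182 − 18/2 + 1 = 174.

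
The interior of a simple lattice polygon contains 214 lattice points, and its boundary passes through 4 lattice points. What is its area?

215

By Pick's theorem, A = I + B/2 − 1 = 214 + 4/2 − 1 = 215.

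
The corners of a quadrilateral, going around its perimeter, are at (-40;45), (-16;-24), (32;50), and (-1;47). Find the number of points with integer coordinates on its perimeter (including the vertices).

9

Along each edge there are gcd(|Δx|,|Δy|)+1 lattice points, so counting each shared vertex once the boundary has gcd(24,69) + gcd(48,74) + gcd(33,3) + gcd(39,2) = 3+2+3+1 = 9.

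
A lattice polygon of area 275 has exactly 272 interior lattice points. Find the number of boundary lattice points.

Pick's theorem gives A = I + B/2 − 1, so B = 2(A − I + 1) = 2(275 − 272 + 1) = 8.

8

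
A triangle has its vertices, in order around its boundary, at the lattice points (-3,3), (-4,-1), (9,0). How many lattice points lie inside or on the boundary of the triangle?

29

By the shoelace formula, twice the signed area is |((-3)·(-1) − (-4)·3) + ((-4)·0 − 9·(-1)) + (9·3 − (-3)·0)| = 51, so the area is 25.5.
Along each edge there are gcd(|Δx|,|Δy|)+1 lattice points, so counting each shared vertex once the boundary has gcd(1,4) + gcd(13,1) + gcd(12,3) = 1+1+3 = 5.
Pick's theorem gives I = A − B/2 + 1 = 25.5 − 5/2 + 1 = 24, so the closed region contains I + B = 24 + 5 = 29 lattice points.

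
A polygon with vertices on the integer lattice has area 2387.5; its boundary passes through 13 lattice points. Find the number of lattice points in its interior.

From Pick's theorem, I = A − B/2 + 1 = 2387.5 − 13/2 + 1 = 2382.

2382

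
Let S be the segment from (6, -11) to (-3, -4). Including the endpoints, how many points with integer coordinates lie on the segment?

The number of lattice points on a segment between lattice points is gcd(|Δx|,|Δy|) + 1 = gcd(9,7) + 1 = 1 + 1 = 2.

2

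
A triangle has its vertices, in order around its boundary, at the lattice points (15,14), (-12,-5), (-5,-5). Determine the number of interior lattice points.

Using the shoelace formula, 2A = |[15·(-5) − (-12)·14] + [(-12)·(-5) − (-5)·(-5)] + [(-5)·14 − 15·(-5)]| = 133, so the area is 66.5.
The number of boundary lattice points is Σ gcd(|Δx|,|Δy|) = gcd(27,19) + gcd(7,0) + gcd(20,19) = 1+7+1 = 9.
Pick's theorem gives I = A − B/2 + 1 = 66.5 − 9/2 + 1 = 63.

63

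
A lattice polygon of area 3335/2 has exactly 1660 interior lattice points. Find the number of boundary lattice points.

17

Pick's theorem gives A = I + B/2 − 1, so B = 2(A − I + 1) = 2(3335/2 − 1660 + 1) = 17.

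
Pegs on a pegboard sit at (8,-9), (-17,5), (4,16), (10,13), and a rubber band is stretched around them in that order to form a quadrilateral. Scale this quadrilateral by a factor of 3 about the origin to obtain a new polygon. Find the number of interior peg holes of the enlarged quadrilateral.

The shoelace formula gives twice the area as |(8·5 − (-17)·(-9)) + ((-17)·16 − 4·5) + (4·13 − 10·16) + (10·(-9) − 8·13)| = 707, so the area is 353.5.
Summing gcd(|Δx|,|Δy|) over the edges gives the boundary count: gcd(25,14) + gcd(21,11) + gcd(6,3) + gcd(2,22) = 1+1+3+2 = 7.
Scaling by 3 multiplies the area by 3² = 9 (so the new area is 3181.5) and multiplies the boundary lattice-point count by 3, giving 21.
By Pick's theorem, the interior count of the dilated polygon is 3181.5 − 21/2 + 1 = 3172.

3172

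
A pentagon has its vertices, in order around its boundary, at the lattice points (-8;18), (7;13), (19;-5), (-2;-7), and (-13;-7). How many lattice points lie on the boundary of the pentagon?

28

Along each edge there are gcd(|Δx|,|Δy|)+1 lattice points, so counting each shared vertex once the boundary has gcd(15,5) + gcd(12,18) + gcd(21,2) + gcd(11,0) + gcd(5,25) = 5+6+1+11+5 = 28.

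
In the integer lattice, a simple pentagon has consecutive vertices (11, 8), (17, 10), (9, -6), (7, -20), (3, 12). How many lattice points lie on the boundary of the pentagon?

Summing gcd(|Δx|,|Δy|) over the edges gives the boundary count: gcd(6,2) + gcd(8,16) + gcd(2,14) + gcd(4,32) + gcd(8,4) = 2+8+2+4+4 = 20.

20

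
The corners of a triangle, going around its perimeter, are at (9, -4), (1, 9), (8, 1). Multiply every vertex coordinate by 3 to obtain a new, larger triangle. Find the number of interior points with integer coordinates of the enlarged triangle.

Using the shoelace formula, 2A = |[9·9 − 1·(-4)] + [1·1 − 8·9] + [8·(-4) − 9·1]| = 27, so the area is 27/2.
Summing gcd(|Δx|,|Δy|) over the edges gives the boundary count: gcd(8,13) + gcd(7,8) + gcd(1,5) = 1+1+1 = 3.
Scaling by 3 multiplies the area by 3² = 9 (so the new area is 243/2) and multiplies the boundary lattice-point count by 3, giving 9.
By Pick's theorem, the interior count of the dilated polygon is 243/2 − 9/2 + 1 = 118.

118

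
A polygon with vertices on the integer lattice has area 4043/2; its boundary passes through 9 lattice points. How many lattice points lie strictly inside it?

2018

Pick's theorem A = I + B/2 − 1 rearranges to I = A − B/2 + 1 = 4043/2 − 9/2 + 1 = 2018.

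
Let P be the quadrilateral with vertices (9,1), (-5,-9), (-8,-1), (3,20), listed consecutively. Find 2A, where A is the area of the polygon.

477

The shoelace formula gives twice the area as |(9·(-9) − (-5)·1) + ((-5)·(-1) − (-8)·(-9)) + ((-8)·20 − 3·(-1)) + (3·1 − 9·20)| = 477, so the area is 477/2.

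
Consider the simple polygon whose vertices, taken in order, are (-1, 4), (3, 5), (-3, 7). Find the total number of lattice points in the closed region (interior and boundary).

By the shoelace formula, twice the signed area is |((-1)·5 − 3·4) + (3·7 − (-3)·5) + ((-3)·4 − (-1)·7)| = 14, so the area is 7.
Along each edge there are gcd(|Δx|,|Δy|)+1 lattice points, so counting each shared vertex once the boundary has gcd(4,1) + gcd(6,2) + gcd(2,3) = 1+2+1 = 4.
Pick's theorem gives I = A − B/2 + 1 = 7 − 4/2 + 1 = 6, so the closed region contains I + B = 6 + 4 = 10 lattice points.

10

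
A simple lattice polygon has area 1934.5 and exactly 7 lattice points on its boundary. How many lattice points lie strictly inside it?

Pick's theorem A = I + B/2 − 1 rearranges to I = A − B/2 + 1 = 1934.5 − 7/2 + 1 = 1932.

1932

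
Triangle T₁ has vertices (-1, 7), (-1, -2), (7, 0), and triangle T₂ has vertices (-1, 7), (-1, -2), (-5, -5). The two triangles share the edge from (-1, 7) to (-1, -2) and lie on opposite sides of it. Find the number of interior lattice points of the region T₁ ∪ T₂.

The union is the simple quadrilateral with vertices (-1, 7), (7, 0), (-1, -2), (-5, -5) in order.
Using the shoelace formula, 2A = |((-1)·0 − 7·7) + (7·(-2) − (-1)·0) + ((-1)·(-5) − (-5)·(-2)) + ((-5)·7 − (-1)·(-5))| = 108, so the area is 54.
Along each edge there are gcd(|Δx|,|Δy|)+1 lattice points, so counting each shared vertex once the boundary has gcd(8,7) + gcd(8,2) + gcd(4,3) + gcd(4,12) = 1+2+1+4 = 8.
By Pick's theorem I = A − B/2 + 1 = 54 − 8/2 + 1 = 51.

51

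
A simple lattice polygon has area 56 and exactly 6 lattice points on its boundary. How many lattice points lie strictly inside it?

From Pick's theorem, I = A − B/2 + 1 = 56 − 6/2 + 1 = 54.

54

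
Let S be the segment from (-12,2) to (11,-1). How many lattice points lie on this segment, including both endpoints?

The number of lattice points on a segment between lattice points is gcd(|Δx|,|Δy|) + 1 = gcd(23,3) + 1 = 1 + 1 = 2.

2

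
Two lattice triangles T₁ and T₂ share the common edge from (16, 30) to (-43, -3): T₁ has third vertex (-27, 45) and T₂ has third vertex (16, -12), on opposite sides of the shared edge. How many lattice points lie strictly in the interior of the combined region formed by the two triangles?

2362

The union is the simple quadrilateral with vertices (16, 30), (-27, 45), (-43, -3), (16, -12) in order.
Using the shoelace formula, 2A = |[16·45 − (-27)·30] + [(-27)·(-3) − (-43)·45] + [(-43)·(-12) − 16·(-3)] + [16·30 − 16·(-12)]| = 4782, so the area is 2391.
The number of boundary lattice points is Σ gcd(|Δx|,|Δy|) = gcd(43,15) + gcd(16,48) + gcd(59,9) + gcd(0,42) = 1+16+1+42 = 60.
By Pick's theorem I = A − B/2 + 1 = 2391 − 60/2 + 1 = 2362.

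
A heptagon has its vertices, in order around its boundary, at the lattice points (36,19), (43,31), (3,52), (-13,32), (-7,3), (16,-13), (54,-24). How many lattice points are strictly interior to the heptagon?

The shoelace formula gives twice the area as |(36·31 − 43·19) + (43·52 − 3·31) + (3·32 − (-13)·52) + ((-13)·3 − (-7)·32) + ((-7)·(-13) − 16·3) + (16·(-24) − 54·(-13)) + (54·19 − 36·(-24))| = 5650, so the area is 2825.
Along each edge there are gcd(|Δx|,|Δy|)+1 lattice points, so counting each shared vertex once the boundary has gcd(7,12) + gcd(40,21) + gcd(16,20) + gcd(6,29) + gcd(23,16) + gcd(38,11) + gcd(18,43) = 1+1+4+1+1+1+1 = 10.
By Pick's theorem A = I + B/2 − 1, so I = 2825 − 10/2 + 1 = 2821.

2821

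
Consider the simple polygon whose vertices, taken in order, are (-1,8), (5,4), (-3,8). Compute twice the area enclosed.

By the shoelace formula, twice the signed area is |((-1)·4 − 5·8) + (5·8 − (-3)·4) + ((-3)·8 − (-1)·8)| = 8, so the area is 4.

8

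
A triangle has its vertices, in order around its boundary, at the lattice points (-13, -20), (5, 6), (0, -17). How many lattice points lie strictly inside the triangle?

141

By the shoelace formula, twice the signed area is |[(-13)·6 − 5·(-20)] + [5·(-17) − 0·6] + [0·(-20) − (-13)·(-17)]| = 284, so the area is 142.
Along each edge there are gcd(|Δx|,|Δy|)+1 lattice points, so counting each shared vertex once the boundary has gcd(18,26) + gcd(5,23) + gcd(13,3) = 2+1+1 = 4.
By Pick's theorem A = I + B/2 − 1, so I = 142 − 4/2 + 1 = 141.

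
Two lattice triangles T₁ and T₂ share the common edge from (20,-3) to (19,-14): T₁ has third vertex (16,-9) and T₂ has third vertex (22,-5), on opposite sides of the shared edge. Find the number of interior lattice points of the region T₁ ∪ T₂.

The union is the simple quadrilateral with vertices (20,-3), (16,-9), (19,-14), (22,-5) in order.
Using the shoelace formula, 2A = |[20·(-9) − 16·(-3)] + [16·(-14) − 19·(-9)] + [19·(-5) − 22·(-14)] + [22·(-3) − 20·(-5)]| = 62, so the area is 31.
The number of boundary lattice points is Σ gcd(|Δx|,|Δy|) = gcd(4,6) + gcd(3,5) + gcd(3,9) + gcd(2,2) = 2+1+3+2 = 8.
By Pick's theorem I = A − B/2 + 1 = 31 − 8/2 + 1 = 28.

28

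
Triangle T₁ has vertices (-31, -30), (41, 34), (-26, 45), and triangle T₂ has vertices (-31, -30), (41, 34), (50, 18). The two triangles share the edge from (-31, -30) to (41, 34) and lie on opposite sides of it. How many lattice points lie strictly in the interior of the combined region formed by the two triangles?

The union is the simple quadrilateral with vertices (-31, -30), (-26, 45), (41, 34), (50, 18) in order.
Using the shoelace formula, 2A = |[(-31)·45 − (-26)·(-30)] + [(-26)·34 − 41·45] + [41·18 − 50·34] + [50·(-30) − (-31)·18]| = 6808, so the area is 3404.
Summing gcd(|Δx|,|Δy|) over the edges gives the boundary count: gcd(5,75) + gcd(67,11) + gcd(9,16) + gcd(81,48) = 5+1+1+3 = 10.
By Pick's theorem I = A − B/2 + 1 = 3404 − 10/2 + 1 = 3400.

3400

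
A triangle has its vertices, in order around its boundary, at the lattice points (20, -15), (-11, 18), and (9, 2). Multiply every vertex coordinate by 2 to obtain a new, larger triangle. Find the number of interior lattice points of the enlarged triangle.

By the shoelace formula, twice the signed area is |(20·18 − (-11)·(-15)) + ((-11)·2 − 9·18) + (9·(-15) − 20·2)| = 164, so the area is 82.
Summing gcd(|Δx|,|Δy|) over the edges gives the boundary count: gcd(31,33) + gcd(20,16) + gcd(11,17) = 1+4+1 = 6.
Scaling by 2 multiplies the area by 2² = 4 (so the new area is 328) and multiplies the boundary lattice-point count by 2, giving 12.
By Pick's theorem, the interior count of the dilated polygon is 328 − 12/2 + 1 = 323.

323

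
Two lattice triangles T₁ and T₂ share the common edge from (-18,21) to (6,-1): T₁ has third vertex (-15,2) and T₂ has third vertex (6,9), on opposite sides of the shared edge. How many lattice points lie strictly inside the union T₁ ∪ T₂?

303

The union is the simple quadrilateral with vertices (-18,21), (-15,2), (6,-1), (6,9) in order.
The shoelace formula gives twice the area as |[(-18)·2 − (-15)·21] + [(-15)·(-1) − 6·2] + [6·9 − 6·(-1)] + [6·21 − (-18)·9]| = 630, so the area is 315.
The number of boundary lattice points is Σ gcd(|Δx|,|Δy|) = gcd(3,19) + gcd(21,3) + gcd(0,10) + gcd(24,12) = 1+3+10+12 = 26.
By Pick's theorem I = A − B/2 + 1 = 315 − 26/2 + 1 = 303.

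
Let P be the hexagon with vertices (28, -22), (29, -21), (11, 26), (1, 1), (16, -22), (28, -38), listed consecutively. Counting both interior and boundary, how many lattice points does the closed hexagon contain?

734

By the shoelace formula, twice the signed area is |(28·(-21) − 29·(-22)) + (29·26 − 11·(-21)) + (11·1 − 1·26) + (1·(-22) − 16·1) + (16·(-38) − 28·(-22)) + (28·(-22) − 28·(-38))| = 1438, so the area is 719.
Summing gcd(|Δx|,|Δy|) over the edges gives the boundary count: gcd(1,1) + gcd(18,47) + gcd(10,25) + gcd(15,23) + gcd(12,16) + gcd(0,16) = 1+1+5+1+4+16 = 28.
Pick's theorem gives I = A − B/2 + 1 = 719 − 28/2 + 1 = 706, so the closed region contains I + B = 706 + 28 = 734 lattice points.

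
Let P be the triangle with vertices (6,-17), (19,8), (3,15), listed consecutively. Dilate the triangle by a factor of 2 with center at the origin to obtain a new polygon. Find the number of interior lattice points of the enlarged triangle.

980

By the shoelace formula, twice the signed area is |[6·8 − 19·(-17)] + [19·15 − 3·8] + [3·(-17) − 6·15]| = 491, so the area is 491/2.
Summing gcd(|Δx|,|Δy|) over the edges gives the boundary count: gcd(13,25) + gcd(16,7) + gcd(3,32) = 1+1+1 = 3.
Scaling by 2 multiplies the area by 2² = 4 (so the new area is 982) and multiplies the boundary lattice-point count by 2, giving 6.
By Pick's theorem, the interior count of the dilated polygon is 982 − 6/2 + 1 = 980.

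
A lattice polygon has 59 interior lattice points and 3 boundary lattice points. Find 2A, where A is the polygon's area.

Pick's theorem states A = I + B/2 − 1, so A = 59 + 3/2 − 1 = 119/2.
Hence 2A = 119.

119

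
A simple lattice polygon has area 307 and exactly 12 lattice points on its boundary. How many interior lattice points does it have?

Pick's theorem A = I + B/2 − 1 rearranges to I = A − B/2 + 1 = 307 − 12/2 + 1 = 302.

302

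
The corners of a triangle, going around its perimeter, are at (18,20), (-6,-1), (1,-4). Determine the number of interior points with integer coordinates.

Using the shoelace formula, 2A = |(18·(-1) − (-6)·20) + ((-6)·(-4) − 1·(-1)) + (1·20 − 18·(-4))| = 219, so the area is 109.5.
Along each edge there are gcd(|Δx|,|Δy|)+1 lattice points, so counting each shared vertex once the boundary has gcd(24,21) + gcd(7,3) + gcd(17,24) = 3+1+1 = 5.
By Pick's theorem A = I + B/2 − 1, so I = 109.5 − 5/2 + 1 = 108.

108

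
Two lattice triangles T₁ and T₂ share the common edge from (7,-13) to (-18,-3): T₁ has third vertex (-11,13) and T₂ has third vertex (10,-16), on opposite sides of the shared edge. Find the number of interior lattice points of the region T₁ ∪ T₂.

The union is the simple quadrilateral with vertices (7,-13), (-11,13), (-18,-3), (10,-16) in order.
The shoelace formula gives twice the area as |(7·13 − (-11)·(-13)) + ((-11)·(-3) − (-18)·13) + ((-18)·(-16) − 10·(-3)) + (10·(-13) − 7·(-16))| = 515, so the area is 515/2.
Along each edge there are gcd(|Δx|,|Δy|)+1 lattice points, so counting each shared vertex once the boundary has gcd(18,26) + gcd(7,16) + gcd(28,13) + gcd(3,3) = 2+1+1+3 = 7.
By Pick's theorem I = A − B/2 + 1 = 515/2 − 7/2 + 1 = 255.

255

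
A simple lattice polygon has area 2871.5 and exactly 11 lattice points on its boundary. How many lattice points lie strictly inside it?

2867

Pick's theorem A = I + B/2 − 1 rearranges to I = A − B/2 + 1 = 2871.5 − 11/2 + 1 = 2867.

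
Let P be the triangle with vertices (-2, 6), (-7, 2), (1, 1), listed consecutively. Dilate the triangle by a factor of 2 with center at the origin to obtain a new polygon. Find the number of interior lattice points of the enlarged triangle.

Using the shoelace formula, 2A = |((-2)·2 − (-7)·6) + ((-7)·1 − 1·2) + (1·6 − (-2)·1)| = 37, so the area is 18.5.
The number of boundary lattice points is Σ gcd(|Δx|,|Δy|) = gcd(5,4) + gcd(8,1) + gcd(3,5) = 1+1+1 = 3.
Scaling by 2 multiplies the area by 2² = 4 (so the new area is 74) and multiplies the boundary lattice-point count by 2, giving 6.
By Pick's theorem, the interior count of the dilated polygon is 74 − 6/2 + 1 = 72.

72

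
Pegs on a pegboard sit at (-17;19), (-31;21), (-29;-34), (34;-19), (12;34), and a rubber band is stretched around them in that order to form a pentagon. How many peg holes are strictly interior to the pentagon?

2893

By the shoelace formula, twice the signed area is |((-17)·21 − (-31)·19) + ((-31)·(-34) − (-29)·21) + ((-29)·(-19) − 34·(-34)) + (34·34 − 12·(-19)) + (12·19 − (-17)·34)| = 5792, so the area is 2896.
Summing gcd(|Δx|,|Δy|) over the edges gives the boundary count: gcd(14,2) + gcd(2,55) + gcd(63,15) + gcd(22,53) + gcd(29,15) = 2+1+3+1+1 = 8.
Pick's theorem gives I = A − B/2 + 1 = 2896 − 8/2 + 1 = 2893.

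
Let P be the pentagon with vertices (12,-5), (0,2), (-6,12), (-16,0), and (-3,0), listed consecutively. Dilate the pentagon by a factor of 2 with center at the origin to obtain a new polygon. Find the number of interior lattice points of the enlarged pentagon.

464

By the shoelace formula, twice the signed area is |[12·2 − 0·(-5)] + [0·12 − (-6)·2] + [(-6)·0 − (-16)·12] + [(-16)·0 − (-3)·0] + [(-3)·(-5) − 12·0]| = 243, so the area is 243/2.
Along each edge there are gcd(|Δx|,|Δy|)+1 lattice points, so counting each shared vertex once the boundary has gcd(12,7) + gcd(6,10) + gcd(10,12) + gcd(13,0) + gcd(15,5) = 1+2+2+13+5 = 23.
Scaling by 2 multiplies the area by 2² = 4 (so the new area is 486) and multiplies the boundary lattice-point count by 2, giving 46.
By Pick's theorem, the interior count of the dilated polygon is 486 − 46/2 + 1 = 464.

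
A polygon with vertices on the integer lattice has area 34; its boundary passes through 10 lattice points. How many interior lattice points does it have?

From Pick's theorem, I = A − B/2 + 1 = 34 − 10/2 + 1 = 30.

30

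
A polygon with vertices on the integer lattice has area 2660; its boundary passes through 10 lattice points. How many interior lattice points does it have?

From Pick's theorem, I = A − B/2 + 1 = 2660 − 10/2 + 1 = 2656.

2656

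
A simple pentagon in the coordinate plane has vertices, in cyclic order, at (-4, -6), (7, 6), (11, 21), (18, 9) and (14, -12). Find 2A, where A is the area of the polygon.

654

Using the shoelace formula, 2A = |((-4)·6 − 7·(-6)) + (7·21 − 11·6) + (11·9 − 18·21) + (18·(-12) − 14·9) + (14·(-6) − (-4)·(-12))| = 654, so the area is 327.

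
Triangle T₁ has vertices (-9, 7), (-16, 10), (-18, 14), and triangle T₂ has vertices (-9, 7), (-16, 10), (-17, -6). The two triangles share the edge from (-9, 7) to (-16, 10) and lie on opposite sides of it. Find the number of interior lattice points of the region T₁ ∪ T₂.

The union is the simple quadrilateral with vertices (-9, 7), (-18, 14), (-16, 10), (-17, -6) in order.
Using the shoelace formula, 2A = |[(-9)·14 − (-18)·7] + [(-18)·10 − (-16)·14] + [(-16)·(-6) − (-17)·10] + [(-17)·7 − (-9)·(-6)]| = 137, so the area is 68.5.
Along each edge there are gcd(|Δx|,|Δy|)+1 lattice points, so counting each shared vertex once the boundary has gcd(9,7) + gcd(2,4) + gcd(1,16) + gcd(8,13) = 1+2+1+1 = 5.
By Pick's theorem I = A − B/2 + 1 = 68.5 − 5/2 + 1 = 67.

67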